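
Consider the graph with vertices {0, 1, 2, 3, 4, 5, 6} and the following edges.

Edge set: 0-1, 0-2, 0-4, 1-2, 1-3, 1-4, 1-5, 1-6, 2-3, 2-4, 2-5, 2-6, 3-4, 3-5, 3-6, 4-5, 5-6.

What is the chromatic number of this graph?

1, 2, 3, 5, 6 are mutually adjacent (a clique of size 5), so at least 5 colors are needed.
5 colors suffice: color red → {2}; color blue → {1}; color green → {0, 5}; color yellow → {3}; color purple → {4, 6}. No two adjacent vertices share a color.

5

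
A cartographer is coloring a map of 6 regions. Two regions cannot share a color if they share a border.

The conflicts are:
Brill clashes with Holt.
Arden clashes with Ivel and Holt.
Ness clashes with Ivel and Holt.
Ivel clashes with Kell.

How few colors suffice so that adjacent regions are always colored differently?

2

Ivel and Kell conflict, so at least 2 colors are needed.
2 colors suffice: color 1 → {Ivel, Holt}; color 2 → {Brill, Arden, Ness, Kell}. Each listed conflict is separated.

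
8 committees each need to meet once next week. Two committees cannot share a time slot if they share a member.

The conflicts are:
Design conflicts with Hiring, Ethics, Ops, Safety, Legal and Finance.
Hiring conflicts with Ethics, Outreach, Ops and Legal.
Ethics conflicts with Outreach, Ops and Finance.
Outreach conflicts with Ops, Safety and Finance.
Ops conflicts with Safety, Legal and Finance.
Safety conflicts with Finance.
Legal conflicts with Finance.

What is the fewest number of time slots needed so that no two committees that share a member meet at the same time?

Ethics, Outreach, Ops, Finance all conflict with each other, so at least 4 time slots are needed.
4 time slots suffice: Design=3, Hiring=2, Ethics=4, Outreach=3, Ops=1, Safety=4, Legal=4, Finance=2. No two conflicting committees share a time slot.

4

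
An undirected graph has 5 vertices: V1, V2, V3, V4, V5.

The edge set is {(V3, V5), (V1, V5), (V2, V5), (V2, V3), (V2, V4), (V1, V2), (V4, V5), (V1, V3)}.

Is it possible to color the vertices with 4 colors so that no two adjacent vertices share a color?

Yes

The chromatic number is 4. V1, V2, V3, V5 are pairwise adjacent (a clique of size 4), so at least 4 colors are needed.
4 colors suffice: V1=4, V2=1, V3=3, V4=3, V5=2.
That is already a proper 4-coloring.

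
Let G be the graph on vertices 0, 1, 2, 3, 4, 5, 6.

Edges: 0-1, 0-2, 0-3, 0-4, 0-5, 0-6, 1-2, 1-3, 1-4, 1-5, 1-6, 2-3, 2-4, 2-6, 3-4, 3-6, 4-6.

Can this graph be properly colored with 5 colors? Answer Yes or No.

0, 1, 2, 3, 4, 6 are pairwise adjacent (a clique of size 6), so at least 6 colors are needed.
So 5 colors are not enough.

No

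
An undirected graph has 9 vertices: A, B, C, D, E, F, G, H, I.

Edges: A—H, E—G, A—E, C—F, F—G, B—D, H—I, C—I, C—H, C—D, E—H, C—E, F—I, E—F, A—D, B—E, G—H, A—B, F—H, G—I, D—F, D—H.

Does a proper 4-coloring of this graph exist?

The chromatic number is 4. F, G, H, I form a clique, so at least 4 colors are needed.
A valid assignment using 4 colors: A=2, B=1, C=4, D=3, E=3, F=2, G=4, H=1, I=3.
That is already a proper 4-coloring.

Yes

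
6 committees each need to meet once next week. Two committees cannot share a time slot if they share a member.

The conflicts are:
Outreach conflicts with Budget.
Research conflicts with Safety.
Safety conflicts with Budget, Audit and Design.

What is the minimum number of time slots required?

2

Research and Safety conflict, so at least 2 time slots are needed.
A valid assignment using 2 time slots: Outreach=1, Research=2, Safety=1, Budget=2, Audit=2, Design=2. Every pair that conflicts lands in different time slots.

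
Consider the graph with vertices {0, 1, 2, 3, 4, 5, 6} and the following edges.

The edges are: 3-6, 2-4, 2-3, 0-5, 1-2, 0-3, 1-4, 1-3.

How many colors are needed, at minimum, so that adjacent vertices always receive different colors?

3

1, 2, 4 are mutually adjacent, so at least 3 colors are needed.
3 colors suffice: color red → {3, 4, 5}; color blue → {0, 2, 6}; color green → {1}. Each edge has distinct colors on its endpoints.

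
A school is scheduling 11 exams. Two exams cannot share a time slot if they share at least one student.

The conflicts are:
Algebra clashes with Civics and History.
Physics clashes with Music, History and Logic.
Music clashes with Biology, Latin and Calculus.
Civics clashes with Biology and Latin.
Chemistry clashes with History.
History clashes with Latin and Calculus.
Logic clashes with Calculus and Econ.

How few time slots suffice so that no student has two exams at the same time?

Algebra and Civics conflict, so at least 2 time slots are needed.
A valid assignment using 2 time slots: Algebra=2, Physics=2, Music=1, Civics=1, Biology=2, Chemistry=2, History=1, Logic=1, Latin=2, Calculus=2, Econ=2. Each listed conflict is separated.

2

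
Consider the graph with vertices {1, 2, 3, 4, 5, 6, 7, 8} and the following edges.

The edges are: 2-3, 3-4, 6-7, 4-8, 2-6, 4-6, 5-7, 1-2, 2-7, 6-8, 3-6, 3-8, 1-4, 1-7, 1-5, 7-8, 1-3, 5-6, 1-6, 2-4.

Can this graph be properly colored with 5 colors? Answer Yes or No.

Yes

The chromatic number is 5. 1, 2, 3, 4, 6 are mutually adjacent (a clique of size 5), so at least 5 colors are needed.
A valid assignment using 5 colors: 1=blue, 2=purple, 3=green, 4=yellow, 5=yellow, 6=red, 7=green, 8=blue.
That is already a proper 5-coloring.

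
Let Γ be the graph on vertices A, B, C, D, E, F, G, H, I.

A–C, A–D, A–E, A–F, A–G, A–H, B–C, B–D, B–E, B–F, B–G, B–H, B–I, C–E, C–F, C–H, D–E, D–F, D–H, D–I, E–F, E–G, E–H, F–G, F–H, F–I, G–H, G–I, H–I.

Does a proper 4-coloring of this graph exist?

No

B, F, G, H, I are pairwise adjacent (a clique of size 5), so at least 5 colors are needed.
So 4 colors are not enough.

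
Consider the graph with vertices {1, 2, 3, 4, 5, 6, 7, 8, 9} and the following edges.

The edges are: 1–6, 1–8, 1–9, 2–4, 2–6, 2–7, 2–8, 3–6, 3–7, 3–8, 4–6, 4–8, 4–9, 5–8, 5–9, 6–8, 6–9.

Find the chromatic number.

2, 4, 6, 8 are pairwise adjacent (a clique of size 4), so at least 4 colors are needed.
4 colors suffice: 1=c, 2=c, 3=c, 4=d, 5=a, 6=a, 7=a, 8=b, 9=b. No two adjacent vertices share a color.

4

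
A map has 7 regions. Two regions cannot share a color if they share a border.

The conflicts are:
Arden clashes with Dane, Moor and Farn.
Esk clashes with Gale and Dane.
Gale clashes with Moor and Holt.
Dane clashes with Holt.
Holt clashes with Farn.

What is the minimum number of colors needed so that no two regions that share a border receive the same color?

The cycle Holt-Farn-Arden-Moor-Gale-Holt has odd length 5, so it cannot be 2-colored; at least 3 colors are needed.
3 colors suffice: Arden=1, Esk=1, Gale=2, Dane=2, Moor=3, Holt=1, Farn=2. Each listed conflict is separated.

3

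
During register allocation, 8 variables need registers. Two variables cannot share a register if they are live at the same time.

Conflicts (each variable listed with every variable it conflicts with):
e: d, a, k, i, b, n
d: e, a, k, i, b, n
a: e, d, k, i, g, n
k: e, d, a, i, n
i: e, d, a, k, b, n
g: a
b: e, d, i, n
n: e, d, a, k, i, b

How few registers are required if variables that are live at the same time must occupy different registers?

6

e, d, a, k, i, n all conflict with each other, so at least 6 registers are needed.
6 registers suffice: register 1 → {d, g}; register 2 → {a, b}; register 3 → {e}; register 4 → {i}; register 5 → {n}; register 6 → {k}. Each listed conflict is separated.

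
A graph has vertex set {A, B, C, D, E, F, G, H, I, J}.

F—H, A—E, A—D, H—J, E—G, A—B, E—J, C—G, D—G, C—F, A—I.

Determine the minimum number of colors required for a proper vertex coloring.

A and E are adjacent, so at least 2 colors are needed.
2 colors suffice: A=red, B=blue, C=blue, D=blue, E=blue, F=red, G=red, H=blue, I=blue, J=red. Each edge has distinct colors on its endpoints.

2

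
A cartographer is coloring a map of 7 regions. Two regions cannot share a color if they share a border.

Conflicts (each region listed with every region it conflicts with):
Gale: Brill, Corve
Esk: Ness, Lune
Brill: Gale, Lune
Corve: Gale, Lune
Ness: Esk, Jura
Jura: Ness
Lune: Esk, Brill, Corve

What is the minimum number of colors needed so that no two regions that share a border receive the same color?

Brill and Lune conflict, so at least 2 colors are needed.
2 colors suffice: Gale=1, Esk=2, Brill=2, Corve=2, Ness=1, Jura=2, Lune=1. No two conflicting regions share a color.

2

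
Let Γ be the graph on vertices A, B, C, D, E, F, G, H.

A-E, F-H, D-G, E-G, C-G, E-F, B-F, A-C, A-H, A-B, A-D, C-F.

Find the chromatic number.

C and G are adjacent, so at least 2 colors are needed.
2 colors suffice: color red → {A, F, G}; color blue → {B, C, D, E, H}. Each edge has distinct colors on its endpoints.

2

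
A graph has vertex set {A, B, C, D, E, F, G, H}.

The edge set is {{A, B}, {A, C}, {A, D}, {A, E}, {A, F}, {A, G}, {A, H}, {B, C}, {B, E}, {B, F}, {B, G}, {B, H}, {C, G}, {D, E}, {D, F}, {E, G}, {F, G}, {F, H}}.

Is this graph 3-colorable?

No

A, B, E, G are mutually adjacent (a clique of size 4), so at least 4 colors are needed.
So 3 colors are not enough.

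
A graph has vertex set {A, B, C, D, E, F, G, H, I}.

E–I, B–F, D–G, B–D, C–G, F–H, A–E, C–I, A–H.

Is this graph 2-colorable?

The cycle C-I-E-A-H-F-B-D-G-C has odd length 9, so it cannot be 2-colored; at least 3 colors are needed.
So 2 colors are not enough.

No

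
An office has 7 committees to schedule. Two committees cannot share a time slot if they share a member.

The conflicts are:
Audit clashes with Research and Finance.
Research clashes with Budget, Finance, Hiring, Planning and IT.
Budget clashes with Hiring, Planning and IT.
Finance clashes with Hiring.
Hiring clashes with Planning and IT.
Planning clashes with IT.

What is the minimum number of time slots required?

5

Research, Budget, Hiring, Planning, IT all conflict with each other, so at least 5 time slots are needed.
5 time slots suffice: Audit=2, Research=1, Budget=4, Finance=3, Hiring=2, Planning=3, IT=5. Every pair that conflicts lands in different time slots.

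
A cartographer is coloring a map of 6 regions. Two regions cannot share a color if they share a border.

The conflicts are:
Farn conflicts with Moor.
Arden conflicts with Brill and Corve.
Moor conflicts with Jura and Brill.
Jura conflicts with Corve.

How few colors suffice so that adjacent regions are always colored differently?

The cycle Corve-Arden-Brill-Moor-Jura-Corve has odd length 5, so it cannot be 2-colored; at least 3 colors are needed.
3 colors suffice: color 1 → {Moor, Corve}; color 2 → {Farn, Jura, Brill}; color 3 → {Arden}. No two conflicting regions share a color.

3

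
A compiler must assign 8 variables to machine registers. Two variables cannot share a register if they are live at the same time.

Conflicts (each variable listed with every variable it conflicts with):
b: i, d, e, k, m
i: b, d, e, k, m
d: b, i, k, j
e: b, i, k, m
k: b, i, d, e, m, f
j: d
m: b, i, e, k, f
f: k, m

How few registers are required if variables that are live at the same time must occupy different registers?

b, i, e, k, m are mutually in conflict, so at least 5 registers are needed.
5 registers suffice: register 1 → {k, j}; register 2 → {b, f}; register 3 → {i}; register 4 → {d, m}; register 5 → {e}. No two conflicting variables share a register.

5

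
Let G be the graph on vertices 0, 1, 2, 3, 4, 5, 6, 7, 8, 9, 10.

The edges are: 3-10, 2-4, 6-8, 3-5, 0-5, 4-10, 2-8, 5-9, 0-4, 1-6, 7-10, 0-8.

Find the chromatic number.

3

The cycle 0-4-10-3-5-0 has odd length 5, so it cannot be 2-colored; at least 3 colors are needed.
3 colors suffice: 0=blue, 1=red, 2=blue, 3=green, 4=red, 5=red, 6=blue, 7=red, 8=red, 9=blue, 10=blue. Each edge has distinct colors on its endpoints.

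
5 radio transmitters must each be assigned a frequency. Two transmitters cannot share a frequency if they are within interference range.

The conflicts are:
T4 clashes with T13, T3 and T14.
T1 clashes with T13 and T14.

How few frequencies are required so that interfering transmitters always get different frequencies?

T4 and T13 conflict, so at least 2 frequencies are needed.
2 frequencies suffice: frequency 1 → {T4, T1}; frequency 2 → {T13, T3, T14}. Every pair that conflicts lands in different frequencies.

2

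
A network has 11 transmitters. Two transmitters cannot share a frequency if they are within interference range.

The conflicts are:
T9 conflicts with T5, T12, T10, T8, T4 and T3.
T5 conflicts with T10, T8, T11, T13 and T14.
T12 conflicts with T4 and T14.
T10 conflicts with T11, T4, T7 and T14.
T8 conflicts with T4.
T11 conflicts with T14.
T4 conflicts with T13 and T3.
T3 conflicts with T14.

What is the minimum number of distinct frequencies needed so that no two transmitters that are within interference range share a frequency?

4

T5, T10, T11, T14 pairwise conflict, so at least 4 frequencies are needed.
4 frequencies suffice: frequency 1 → {T5, T4, T7}; frequency 2 → {T12, T10, T8, T13, T3}; frequency 3 → {T9, T14}; frequency 4 → {T11}. Every pair that conflicts lands in different frequencies.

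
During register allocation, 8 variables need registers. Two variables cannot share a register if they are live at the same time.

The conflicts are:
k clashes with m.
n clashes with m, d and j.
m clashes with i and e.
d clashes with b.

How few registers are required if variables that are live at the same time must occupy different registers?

2

k and m conflict, so at least 2 registers are needed.
2 registers suffice: register 1 → {m, d, j}; register 2 → {k, n, i, e, b}. No two conflicting variables share a register.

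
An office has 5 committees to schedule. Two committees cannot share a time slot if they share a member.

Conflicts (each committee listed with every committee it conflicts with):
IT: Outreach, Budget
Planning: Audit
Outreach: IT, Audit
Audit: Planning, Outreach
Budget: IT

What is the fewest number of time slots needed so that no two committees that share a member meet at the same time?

IT and Budget conflict, so at least 2 time slots are needed.
Using 2 time slots: IT=1, Planning=2, Outreach=2, Audit=1, Budget=2. Each listed conflict is separated.

2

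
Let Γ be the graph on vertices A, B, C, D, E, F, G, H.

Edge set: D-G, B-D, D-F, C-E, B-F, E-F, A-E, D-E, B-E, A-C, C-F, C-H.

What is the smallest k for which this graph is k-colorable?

4

B, D, E, F are pairwise adjacent (a clique of size 4), so at least 4 colors are needed.
A valid assignment using 4 colors: A=green, B=yellow, C=blue, D=blue, E=red, F=green, G=red, H=red. Every edge joins two different colors.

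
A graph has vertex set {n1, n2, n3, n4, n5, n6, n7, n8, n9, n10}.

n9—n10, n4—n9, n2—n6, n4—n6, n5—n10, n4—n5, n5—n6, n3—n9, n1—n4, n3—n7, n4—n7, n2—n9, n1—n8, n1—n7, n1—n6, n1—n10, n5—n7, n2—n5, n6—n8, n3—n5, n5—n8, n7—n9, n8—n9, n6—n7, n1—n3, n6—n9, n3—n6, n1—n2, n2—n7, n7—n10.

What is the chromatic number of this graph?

n1, n3, n6, n7 form a clique, so at least 4 colors are needed.
One proper 4-coloring: n1=3, n2=4, n3=4, n4=4, n5=3, n6=1, n7=2, n8=2, n9=3, n10=1. No two adjacent vertices share a color.

4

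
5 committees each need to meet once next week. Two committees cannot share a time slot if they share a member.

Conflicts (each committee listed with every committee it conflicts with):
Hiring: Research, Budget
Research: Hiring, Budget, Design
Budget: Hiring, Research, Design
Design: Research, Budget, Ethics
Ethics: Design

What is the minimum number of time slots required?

3

Hiring, Research, Budget pairwise conflict, so at least 3 time slots are needed.
3 time slots suffice: time slot 1 → {Research, Ethics}; time slot 2 → {Budget}; time slot 3 → {Hiring, Design}. Each listed conflict is separated.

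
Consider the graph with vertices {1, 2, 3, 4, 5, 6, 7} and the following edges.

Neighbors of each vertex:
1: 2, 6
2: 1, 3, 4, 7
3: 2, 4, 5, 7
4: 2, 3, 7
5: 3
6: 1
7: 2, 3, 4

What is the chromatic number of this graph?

4

2, 3, 4, 7 form a clique, so at least 4 colors are needed.
4 colors suffice: color a → {1, 3}; color b → {2, 5, 6}; color c → {4}; color d → {7}. Each edge has distinct colors on its endpoints.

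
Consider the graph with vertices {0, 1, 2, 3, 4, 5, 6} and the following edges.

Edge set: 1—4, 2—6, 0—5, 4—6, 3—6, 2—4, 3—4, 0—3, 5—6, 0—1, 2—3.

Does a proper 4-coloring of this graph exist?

The chromatic number is 4. 2, 3, 4, 6 form a clique, so at least 4 colors are needed.
4 colors suffice: color red → {1, 3, 5}; color blue → {0, 4}; color green → {6}; color yellow → {2}.
That is already a proper 4-coloring.

Yes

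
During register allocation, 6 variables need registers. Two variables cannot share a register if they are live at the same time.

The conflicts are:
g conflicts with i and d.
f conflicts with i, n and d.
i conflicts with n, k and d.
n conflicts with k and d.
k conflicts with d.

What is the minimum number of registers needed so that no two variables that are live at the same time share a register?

4

i, n, k, d pairwise conflict, so at least 4 registers are needed.
4 registers suffice: register 1 → {d}; register 2 → {i}; register 3 → {g, n}; register 4 → {f, k}. No two conflicting variables share a register.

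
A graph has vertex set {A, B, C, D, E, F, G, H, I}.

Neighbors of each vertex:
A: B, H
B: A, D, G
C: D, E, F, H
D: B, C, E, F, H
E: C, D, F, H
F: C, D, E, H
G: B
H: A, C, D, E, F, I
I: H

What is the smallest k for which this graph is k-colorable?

5

C, D, E, F, H form a clique, so at least 5 colors are needed.
5 colors suffice: color 1 → {B, H}; color 2 → {A, D, G, I}; color 3 → {E}; color 4 → {C}; color 5 → {F}. Every edge joins two different colors.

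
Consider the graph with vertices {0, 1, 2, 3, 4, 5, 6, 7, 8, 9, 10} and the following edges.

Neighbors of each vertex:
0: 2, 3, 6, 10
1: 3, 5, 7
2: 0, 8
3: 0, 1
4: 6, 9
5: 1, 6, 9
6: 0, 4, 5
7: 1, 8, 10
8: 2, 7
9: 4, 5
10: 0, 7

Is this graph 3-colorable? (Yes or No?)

The chromatic number is 3. The cycle 6-0-3-1-5-6 has odd length 5, so it cannot be 2-colored; at least 3 colors are needed.
3 colors suffice: color a → {0, 1, 4, 8}; color b → {2, 3, 6, 7, 9}; color c → {5, 10}.
That is already a proper 3-coloring.

Yes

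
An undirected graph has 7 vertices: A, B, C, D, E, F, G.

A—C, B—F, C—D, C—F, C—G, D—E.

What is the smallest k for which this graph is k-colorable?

2

B and F are adjacent, so at least 2 colors are needed.
One proper 2-coloring: A=blue, B=red, C=red, D=blue, E=red, F=blue, G=blue. Each edge has distinct colors on its endpoints.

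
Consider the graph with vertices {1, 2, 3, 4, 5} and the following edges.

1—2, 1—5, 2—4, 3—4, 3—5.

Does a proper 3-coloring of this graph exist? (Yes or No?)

Yes

The chromatic number is 3. The cycle 3-4-2-1-5-3 has odd length 5, so it cannot be 2-colored; at least 3 colors are needed.
3 colors suffice: 1=b, 2=a, 3=c, 4=b, 5=a.
That is already a proper 3-coloring.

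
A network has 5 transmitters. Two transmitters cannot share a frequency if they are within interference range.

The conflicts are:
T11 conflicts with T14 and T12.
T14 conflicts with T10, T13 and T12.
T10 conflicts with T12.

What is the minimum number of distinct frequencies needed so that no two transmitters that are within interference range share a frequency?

T14, T10, T12 all conflict with each other, so at least 3 frequencies are needed.
3 frequencies suffice: frequency 1 → {T14}; frequency 2 → {T13, T12}; frequency 3 → {T11, T10}. Each listed conflict is separated.

3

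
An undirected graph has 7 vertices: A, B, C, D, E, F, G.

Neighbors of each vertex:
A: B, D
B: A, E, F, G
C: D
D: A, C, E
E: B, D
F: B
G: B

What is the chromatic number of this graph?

A and B are adjacent, so at least 2 colors are needed.
2 colors suffice: color 1 → {B, D}; color 2 → {A, C, E, F, G}. Every edge joins two different colors.

2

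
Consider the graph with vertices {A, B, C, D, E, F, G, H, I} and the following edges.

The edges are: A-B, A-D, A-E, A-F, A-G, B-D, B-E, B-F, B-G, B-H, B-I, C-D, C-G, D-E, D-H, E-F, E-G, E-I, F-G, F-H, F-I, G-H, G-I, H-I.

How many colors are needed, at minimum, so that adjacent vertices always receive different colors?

5

B, E, F, G, I form a clique, so at least 5 colors are needed.
5 colors suffice: A=purple, B=blue, C=blue, D=red, E=green, F=yellow, G=red, H=green, I=purple. Every edge joins two different colors.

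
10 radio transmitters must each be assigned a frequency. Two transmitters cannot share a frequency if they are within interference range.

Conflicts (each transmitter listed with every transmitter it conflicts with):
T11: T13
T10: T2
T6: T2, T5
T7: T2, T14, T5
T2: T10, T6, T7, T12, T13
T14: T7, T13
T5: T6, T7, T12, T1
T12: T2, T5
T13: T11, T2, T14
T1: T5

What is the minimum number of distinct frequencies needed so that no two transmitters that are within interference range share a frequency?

2

T7 and T5 conflict, so at least 2 frequencies are needed.
Using 2 frequencies: T11=1, T10=2, T6=2, T7=2, T2=1, T14=1, T5=1, T12=2, T13=2, T1=2. No two conflicting transmitters share a frequency.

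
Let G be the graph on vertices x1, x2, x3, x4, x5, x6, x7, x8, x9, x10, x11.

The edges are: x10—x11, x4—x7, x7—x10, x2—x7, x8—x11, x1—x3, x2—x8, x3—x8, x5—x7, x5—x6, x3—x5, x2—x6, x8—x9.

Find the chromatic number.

The cycle x2-x6-x5-x3-x8-x2 has odd length 5, so it cannot be 2-colored; at least 3 colors are needed.
One proper 3-coloring: x1=1, x2=2, x3=3, x4=2, x5=2, x6=1, x7=1, x8=1, x9=2, x10=3, x11=2. No two adjacent vertices share a color.

3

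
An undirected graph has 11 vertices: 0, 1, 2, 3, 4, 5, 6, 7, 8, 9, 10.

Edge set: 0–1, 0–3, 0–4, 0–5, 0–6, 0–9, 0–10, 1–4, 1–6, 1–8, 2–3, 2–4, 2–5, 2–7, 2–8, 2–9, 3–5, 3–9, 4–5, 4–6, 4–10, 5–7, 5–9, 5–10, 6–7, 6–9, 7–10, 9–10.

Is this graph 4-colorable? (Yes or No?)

The chromatic number is 4. 0, 1, 4, 6 form a clique, so at least 4 colors are needed.
A valid assignment using 4 colors: 0=blue, 1=yellow, 2=blue, 3=yellow, 4=green, 5=red, 6=red, 7=green, 8=red, 9=green, 10=yellow.
That is already a proper 4-coloring.

Yes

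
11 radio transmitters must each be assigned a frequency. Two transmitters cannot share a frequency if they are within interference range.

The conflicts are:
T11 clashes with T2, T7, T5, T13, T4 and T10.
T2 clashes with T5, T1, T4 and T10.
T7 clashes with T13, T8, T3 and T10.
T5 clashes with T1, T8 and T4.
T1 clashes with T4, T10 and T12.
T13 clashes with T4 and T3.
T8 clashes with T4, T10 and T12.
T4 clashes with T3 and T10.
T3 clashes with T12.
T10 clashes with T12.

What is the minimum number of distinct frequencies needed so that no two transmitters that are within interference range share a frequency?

4

T2, T5, T1, T4 are mutually in conflict, so at least 4 frequencies are needed.
A valid assignment using 4 frequencies: T11=3, T2=4, T7=1, T5=2, T1=3, T13=4, T8=3, T4=1, T3=2, T10=2, T12=1. No two conflicting transmitters share a frequency.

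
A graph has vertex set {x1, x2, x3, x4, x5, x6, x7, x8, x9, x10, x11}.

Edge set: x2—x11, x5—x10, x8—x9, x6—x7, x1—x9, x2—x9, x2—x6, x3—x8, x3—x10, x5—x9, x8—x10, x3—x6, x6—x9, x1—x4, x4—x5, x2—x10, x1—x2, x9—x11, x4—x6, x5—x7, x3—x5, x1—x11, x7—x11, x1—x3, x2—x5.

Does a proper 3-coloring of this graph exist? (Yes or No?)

x1, x2, x9, x11 are pairwise adjacent (a clique of size 4), so at least 4 colors are needed.
So 3 colors are not enough.

No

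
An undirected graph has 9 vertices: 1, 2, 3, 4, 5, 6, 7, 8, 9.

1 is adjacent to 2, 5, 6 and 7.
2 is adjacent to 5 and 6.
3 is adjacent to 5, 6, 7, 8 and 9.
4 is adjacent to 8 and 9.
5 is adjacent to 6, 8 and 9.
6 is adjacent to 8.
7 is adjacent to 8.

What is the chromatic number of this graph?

3, 5, 6, 8 form a clique, so at least 4 colors are needed.
One proper 4-coloring: 1=b, 2=d, 3=d, 4=a, 5=a, 6=c, 7=a, 8=b, 9=b. Every edge joins two different colors.

4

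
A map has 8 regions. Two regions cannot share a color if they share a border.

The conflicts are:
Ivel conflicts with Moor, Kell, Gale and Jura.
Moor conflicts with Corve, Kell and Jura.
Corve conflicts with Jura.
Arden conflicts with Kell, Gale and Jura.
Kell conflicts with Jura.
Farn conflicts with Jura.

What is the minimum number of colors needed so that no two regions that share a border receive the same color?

4

Ivel, Moor, Kell, Jura all conflict with each other, so at least 4 colors are needed.
4 colors suffice: color 1 → {Gale, Jura}; color 2 → {Moor, Arden, Farn}; color 3 → {Ivel, Corve}; color 4 → {Kell}. Every pair that conflicts lands in different colors.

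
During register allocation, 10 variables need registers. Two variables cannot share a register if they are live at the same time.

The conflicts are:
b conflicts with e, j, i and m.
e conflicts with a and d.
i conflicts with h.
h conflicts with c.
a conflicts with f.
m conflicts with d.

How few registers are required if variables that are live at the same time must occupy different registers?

2

h and c conflict, so at least 2 registers are needed.
A valid assignment using 2 registers: b=1, e=2, j=2, i=2, h=1, c=2, a=1, m=2, d=1, f=2. Each listed conflict is separated.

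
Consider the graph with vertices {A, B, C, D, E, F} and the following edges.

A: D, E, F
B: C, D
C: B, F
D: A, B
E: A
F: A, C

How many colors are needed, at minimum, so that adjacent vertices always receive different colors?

3

The cycle A-D-B-C-F-A has odd length 5, so it cannot be 2-colored; at least 3 colors are needed.
One proper 3-coloring: A=1, B=1, C=3, D=2, E=2, F=2. Every edge joins two different colors.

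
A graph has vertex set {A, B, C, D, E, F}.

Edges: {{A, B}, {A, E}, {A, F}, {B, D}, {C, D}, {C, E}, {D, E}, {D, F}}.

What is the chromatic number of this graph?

3

C, D, E form a triangle, so at least 3 colors are needed.
3 colors suffice: color red → {A, D}; color blue → {B, E, F}; color green → {C}. Each edge has distinct colors on its endpoints.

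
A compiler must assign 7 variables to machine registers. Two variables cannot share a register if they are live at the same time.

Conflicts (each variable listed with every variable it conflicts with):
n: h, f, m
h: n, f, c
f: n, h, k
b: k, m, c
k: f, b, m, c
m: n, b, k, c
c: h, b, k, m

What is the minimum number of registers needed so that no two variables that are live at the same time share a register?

4

b, k, m, c are mutually in conflict, so at least 4 registers are needed.
4 registers suffice: register 1 → {h, k}; register 2 → {f, c}; register 3 → {m}; register 4 → {n, b}. Each listed conflict is separated.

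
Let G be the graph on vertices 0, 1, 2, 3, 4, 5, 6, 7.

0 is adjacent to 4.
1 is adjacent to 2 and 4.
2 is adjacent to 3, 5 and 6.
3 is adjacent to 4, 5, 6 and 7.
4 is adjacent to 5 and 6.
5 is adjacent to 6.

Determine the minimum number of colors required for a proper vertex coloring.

4

3, 4, 5, 6 are pairwise adjacent (a clique of size 4), so at least 4 colors are needed.
4 colors suffice: 0=b, 1=b, 2=a, 3=b, 4=a, 5=c, 6=d, 7=a. Every edge joins two different colors.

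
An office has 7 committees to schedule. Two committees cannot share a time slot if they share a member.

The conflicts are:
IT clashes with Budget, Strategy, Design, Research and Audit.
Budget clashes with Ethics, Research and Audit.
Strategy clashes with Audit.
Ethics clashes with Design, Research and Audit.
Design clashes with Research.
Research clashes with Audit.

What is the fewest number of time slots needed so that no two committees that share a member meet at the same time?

4

Budget, Ethics, Research, Audit are mutually in conflict, so at least 4 time slots are needed.
4 time slots suffice: time slot 1 → {Strategy, Research}; time slot 2 → {Design, Audit}; time slot 3 → {IT, Ethics}; time slot 4 → {Budget}. No two conflicting committees share a time slot.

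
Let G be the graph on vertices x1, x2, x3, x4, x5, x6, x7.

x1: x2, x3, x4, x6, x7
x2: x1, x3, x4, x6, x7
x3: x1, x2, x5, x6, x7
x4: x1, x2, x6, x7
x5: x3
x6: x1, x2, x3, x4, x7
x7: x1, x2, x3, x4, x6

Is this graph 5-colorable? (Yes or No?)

Yes

The chromatic number is 5. x1, x2, x4, x6, x7 are pairwise adjacent (a clique of size 5), so at least 5 colors are needed.
5 colors suffice: color 1 → {x2, x5}; color 2 → {x3, x4}; color 3 → {x1}; color 4 → {x6}; color 5 → {x7}.
That is already a proper 5-coloring.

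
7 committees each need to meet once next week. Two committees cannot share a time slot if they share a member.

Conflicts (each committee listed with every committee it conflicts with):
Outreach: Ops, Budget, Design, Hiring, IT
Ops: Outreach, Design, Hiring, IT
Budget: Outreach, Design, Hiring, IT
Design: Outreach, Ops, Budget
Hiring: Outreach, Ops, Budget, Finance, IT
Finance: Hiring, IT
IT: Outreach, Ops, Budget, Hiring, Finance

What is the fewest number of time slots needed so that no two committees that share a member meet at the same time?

4

Outreach, Ops, Hiring, IT pairwise conflict, so at least 4 time slots are needed.
A valid assignment using 4 time slots: Outreach=2, Ops=4, Budget=4, Design=1, Hiring=1, Finance=2, IT=3. Each listed conflict is separated.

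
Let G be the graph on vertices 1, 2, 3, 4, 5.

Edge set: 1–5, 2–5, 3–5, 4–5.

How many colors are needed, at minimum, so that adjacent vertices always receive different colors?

2

4 and 5 are adjacent, so at least 2 colors are needed.
A valid assignment using 2 colors: 1=b, 2=b, 3=b, 4=b, 5=a. Each edge has distinct colors on its endpoints.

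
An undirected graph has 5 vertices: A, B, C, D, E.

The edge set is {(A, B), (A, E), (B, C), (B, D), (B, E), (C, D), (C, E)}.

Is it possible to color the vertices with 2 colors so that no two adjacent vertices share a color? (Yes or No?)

A, B, E are pairwise adjacent, so at least 3 colors are needed.
So 2 colors are not enough.

No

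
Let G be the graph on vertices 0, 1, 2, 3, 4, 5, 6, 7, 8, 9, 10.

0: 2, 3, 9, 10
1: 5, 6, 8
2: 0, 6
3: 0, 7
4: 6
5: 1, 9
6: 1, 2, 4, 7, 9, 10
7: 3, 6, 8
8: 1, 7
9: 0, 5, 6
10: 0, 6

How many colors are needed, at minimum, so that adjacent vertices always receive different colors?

The cycle 0-2-6-7-3-0 has odd length 5, so it cannot be 2-colored; at least 3 colors are needed.
3 colors suffice: 0=a, 1=b, 2=b, 3=c, 4=b, 5=a, 6=a, 7=b, 8=a, 9=b, 10=b. Each edge has distinct colors on its endpoints.

3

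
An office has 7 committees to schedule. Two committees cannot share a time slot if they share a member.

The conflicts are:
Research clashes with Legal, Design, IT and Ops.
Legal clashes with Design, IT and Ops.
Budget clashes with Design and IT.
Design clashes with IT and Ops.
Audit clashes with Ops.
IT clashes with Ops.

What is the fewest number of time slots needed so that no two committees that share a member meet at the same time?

Research, Legal, Design, IT, Ops pairwise conflict, so at least 5 time slots are needed.
5 time slots suffice: time slot 1 → {Budget, Ops}; time slot 2 → {Audit, IT}; time slot 3 → {Design}; time slot 4 → {Research}; time slot 5 → {Legal}. No two conflicting committees share a time slot.

5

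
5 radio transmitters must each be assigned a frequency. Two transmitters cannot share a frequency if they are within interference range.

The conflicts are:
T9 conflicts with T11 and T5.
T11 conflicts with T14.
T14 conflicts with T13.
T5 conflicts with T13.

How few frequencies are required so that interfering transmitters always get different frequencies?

3

The cycle T13-T14-T11-T9-T5-T13 has odd length 5, so it cannot be 2-colored; at least 3 frequencies are needed.
3 frequencies suffice: frequency 1 → {T11, T5}; frequency 2 → {T9, T14}; frequency 3 → {T13}. Each listed conflict is separated.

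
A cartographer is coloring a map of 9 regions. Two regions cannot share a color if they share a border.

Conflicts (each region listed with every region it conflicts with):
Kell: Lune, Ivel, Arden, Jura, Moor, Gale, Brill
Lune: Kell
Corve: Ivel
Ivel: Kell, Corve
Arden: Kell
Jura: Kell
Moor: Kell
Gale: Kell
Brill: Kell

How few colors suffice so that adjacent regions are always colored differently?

Kell and Lune conflict, so at least 2 colors are needed.
2 colors suffice: Kell=1, Lune=2, Corve=1, Ivel=2, Arden=2, Jura=2, Moor=2, Gale=2, Brill=2. Every pair that conflicts lands in different colors.

2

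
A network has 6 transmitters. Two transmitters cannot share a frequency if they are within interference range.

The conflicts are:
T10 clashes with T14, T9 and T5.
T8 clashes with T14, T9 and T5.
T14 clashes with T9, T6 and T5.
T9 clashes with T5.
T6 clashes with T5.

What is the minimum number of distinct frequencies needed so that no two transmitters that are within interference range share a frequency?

T8, T14, T9, T5 pairwise conflict, so at least 4 frequencies are needed.
4 frequencies suffice: frequency 1 → {T5}; frequency 2 → {T14}; frequency 3 → {T9, T6}; frequency 4 → {T10, T8}. No two conflicting transmitters share a frequency.

4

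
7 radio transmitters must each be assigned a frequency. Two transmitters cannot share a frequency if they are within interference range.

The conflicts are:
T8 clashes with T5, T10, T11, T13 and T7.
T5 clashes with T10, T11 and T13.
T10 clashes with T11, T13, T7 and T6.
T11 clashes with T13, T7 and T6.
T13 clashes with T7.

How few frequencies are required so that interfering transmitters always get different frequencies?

T8, T5, T10, T11, T13 are mutually in conflict, so at least 5 frequencies are needed.
5 frequencies suffice: frequency 1 → {T10}; frequency 2 → {T11}; frequency 3 → {T13, T6}; frequency 4 → {T8}; frequency 5 → {T5, T7}. Every pair that conflicts lands in different frequencies.

5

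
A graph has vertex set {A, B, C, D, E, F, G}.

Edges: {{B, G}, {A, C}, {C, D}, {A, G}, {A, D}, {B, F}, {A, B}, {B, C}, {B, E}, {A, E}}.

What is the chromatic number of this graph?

A, B, G are pairwise adjacent, so at least 3 colors are needed.
One proper 3-coloring: A=1, B=2, C=3, D=2, E=3, F=1, G=3. No two adjacent vertices share a color.

3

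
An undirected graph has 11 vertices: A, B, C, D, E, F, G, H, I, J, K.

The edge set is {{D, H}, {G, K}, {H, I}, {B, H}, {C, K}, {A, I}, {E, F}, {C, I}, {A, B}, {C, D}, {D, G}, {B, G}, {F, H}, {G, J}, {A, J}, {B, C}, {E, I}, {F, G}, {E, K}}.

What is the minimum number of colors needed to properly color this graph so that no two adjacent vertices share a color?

2

C and D are adjacent, so at least 2 colors are needed.
2 colors suffice: color red → {A, C, E, G, H}; color blue → {B, D, F, I, J, K}. No two adjacent vertices share a color.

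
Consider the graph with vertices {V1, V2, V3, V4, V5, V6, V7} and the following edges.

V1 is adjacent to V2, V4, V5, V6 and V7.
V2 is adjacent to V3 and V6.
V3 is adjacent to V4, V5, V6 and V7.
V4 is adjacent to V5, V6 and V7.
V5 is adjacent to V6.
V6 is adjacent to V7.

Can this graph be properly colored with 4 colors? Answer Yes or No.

Yes

The chromatic number is 4. V3, V4, V5, V6 are pairwise adjacent (a clique of size 4), so at least 4 colors are needed.
4 colors suffice: color R → {V6}; color B → {V2, V4}; color G → {V1, V3}; color Y → {V5, V7}.
That is already a proper 4-coloring.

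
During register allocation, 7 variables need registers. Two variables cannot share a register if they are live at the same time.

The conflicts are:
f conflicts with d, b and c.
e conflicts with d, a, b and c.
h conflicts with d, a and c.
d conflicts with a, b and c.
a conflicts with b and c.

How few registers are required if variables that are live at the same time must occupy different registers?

e, d, a, c pairwise conflict, so at least 4 registers are needed.
4 registers suffice: register 1 → {d}; register 2 → {b, c}; register 3 → {f, a}; register 4 → {e, h}. Each listed conflict is separated.

4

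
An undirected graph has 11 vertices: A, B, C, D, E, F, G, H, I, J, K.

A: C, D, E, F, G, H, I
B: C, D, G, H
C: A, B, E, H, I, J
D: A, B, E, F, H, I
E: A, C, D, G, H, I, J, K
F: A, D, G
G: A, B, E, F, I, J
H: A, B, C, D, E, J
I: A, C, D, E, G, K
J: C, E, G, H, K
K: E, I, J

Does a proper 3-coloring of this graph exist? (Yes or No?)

A, D, E, I form a clique, so at least 4 colors are needed.
So 3 colors are not enough.

No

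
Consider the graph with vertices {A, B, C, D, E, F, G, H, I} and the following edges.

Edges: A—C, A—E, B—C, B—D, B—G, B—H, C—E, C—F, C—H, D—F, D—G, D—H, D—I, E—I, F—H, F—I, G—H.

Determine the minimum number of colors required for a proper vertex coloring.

4

B, D, G, H are mutually adjacent (a clique of size 4), so at least 4 colors are needed.
One proper 4-coloring: A=3, B=3, C=2, D=2, E=1, F=3, G=4, H=1, I=4. Each edge has distinct colors on its endpoints.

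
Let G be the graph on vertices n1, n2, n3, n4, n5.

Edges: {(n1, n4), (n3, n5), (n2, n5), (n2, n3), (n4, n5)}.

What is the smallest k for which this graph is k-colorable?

3

n2, n3, n5 are pairwise adjacent, so at least 3 colors are needed.
3 colors suffice: color 1 → {n1, n5}; color 2 → {n3, n4}; color 3 → {n2}. Each edge has distinct colors on its endpoints.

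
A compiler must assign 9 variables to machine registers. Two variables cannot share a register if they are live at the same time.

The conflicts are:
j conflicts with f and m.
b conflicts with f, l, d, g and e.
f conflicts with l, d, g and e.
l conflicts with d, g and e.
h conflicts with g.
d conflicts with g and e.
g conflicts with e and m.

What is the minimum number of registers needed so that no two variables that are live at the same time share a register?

6

b, f, l, d, g, e pairwise conflict, so at least 6 registers are needed.
6 registers suffice: j=1, b=3, f=2, l=4, h=2, d=6, g=1, e=5, m=2. Every pair that conflicts lands in different registers.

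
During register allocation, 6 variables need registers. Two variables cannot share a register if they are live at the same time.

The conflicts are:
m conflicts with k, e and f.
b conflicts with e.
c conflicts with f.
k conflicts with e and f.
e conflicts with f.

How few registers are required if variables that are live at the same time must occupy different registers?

m, k, e, f pairwise conflict, so at least 4 registers are needed.
4 registers suffice: register 1 → {c, e}; register 2 → {b, f}; register 3 → {k}; register 4 → {m}. No two conflicting variables share a register.

4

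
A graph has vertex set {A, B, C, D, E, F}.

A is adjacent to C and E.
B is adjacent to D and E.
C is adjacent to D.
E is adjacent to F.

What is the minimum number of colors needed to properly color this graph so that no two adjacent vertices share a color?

The cycle D-B-E-A-C-D has odd length 5, so it cannot be 2-colored; at least 3 colors are needed.
3 colors suffice: color red → {C, E}; color blue → {A, D, F}; color green → {B}. Every edge joins two different colors.

3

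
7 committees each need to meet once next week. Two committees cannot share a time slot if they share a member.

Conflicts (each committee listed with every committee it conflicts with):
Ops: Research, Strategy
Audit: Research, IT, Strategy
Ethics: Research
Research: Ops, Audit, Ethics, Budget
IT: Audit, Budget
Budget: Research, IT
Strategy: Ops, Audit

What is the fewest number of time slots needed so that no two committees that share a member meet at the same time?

2

Audit and Strategy conflict, so at least 2 time slots are needed.
2 time slots suffice: Ops=2, Audit=2, Ethics=2, Research=1, IT=1, Budget=2, Strategy=1. Every pair that conflicts lands in different time slots.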